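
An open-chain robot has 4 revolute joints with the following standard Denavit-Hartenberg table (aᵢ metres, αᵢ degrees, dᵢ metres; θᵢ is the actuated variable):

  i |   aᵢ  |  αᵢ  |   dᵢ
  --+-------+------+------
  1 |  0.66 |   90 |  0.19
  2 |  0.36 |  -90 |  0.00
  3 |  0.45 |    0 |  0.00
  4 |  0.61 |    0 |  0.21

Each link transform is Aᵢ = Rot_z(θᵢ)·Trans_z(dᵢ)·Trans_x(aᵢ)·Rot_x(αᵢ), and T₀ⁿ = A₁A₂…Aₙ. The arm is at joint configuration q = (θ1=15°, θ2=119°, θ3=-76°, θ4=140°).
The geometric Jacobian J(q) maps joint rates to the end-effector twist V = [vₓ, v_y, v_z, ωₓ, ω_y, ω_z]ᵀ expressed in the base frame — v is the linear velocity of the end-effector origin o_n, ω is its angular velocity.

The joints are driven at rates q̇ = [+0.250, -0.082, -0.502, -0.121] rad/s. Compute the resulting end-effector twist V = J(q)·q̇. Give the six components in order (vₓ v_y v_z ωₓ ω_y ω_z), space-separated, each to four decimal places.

0.0082 -0.1960 0.1514 0.5051 0.2202 0.5520

o_n = [0.0864, 0.1387, 0.7321]
J₁: ẑ×o_n = [-0.1387, 0.0864, 0.0000], ω = ẑ
J2: z=[0.2588, -0.9659, 0.0000] o=[0.6375, 0.1708, 0.1900] → [-0.5237, -0.1403, -0.5406, 0.2588, -0.9659, 0.0000]
J3: z=[-0.8448, -0.2264, -0.4848] o=[0.4689, 0.1256, 0.5049] → [-0.0451, 0.3775, -0.0976, -0.8448, -0.2264, -0.4848]
J4: z=[-0.8448, -0.2264, -0.4848] o=[0.5310, -0.3098, 0.6001] → [0.1875, 0.3271, -0.4795, -0.8448, -0.2264, -0.4848]
V = J·q̇ = [0.0082, -0.1960, 0.1514, 0.5051, 0.2202, 0.5520]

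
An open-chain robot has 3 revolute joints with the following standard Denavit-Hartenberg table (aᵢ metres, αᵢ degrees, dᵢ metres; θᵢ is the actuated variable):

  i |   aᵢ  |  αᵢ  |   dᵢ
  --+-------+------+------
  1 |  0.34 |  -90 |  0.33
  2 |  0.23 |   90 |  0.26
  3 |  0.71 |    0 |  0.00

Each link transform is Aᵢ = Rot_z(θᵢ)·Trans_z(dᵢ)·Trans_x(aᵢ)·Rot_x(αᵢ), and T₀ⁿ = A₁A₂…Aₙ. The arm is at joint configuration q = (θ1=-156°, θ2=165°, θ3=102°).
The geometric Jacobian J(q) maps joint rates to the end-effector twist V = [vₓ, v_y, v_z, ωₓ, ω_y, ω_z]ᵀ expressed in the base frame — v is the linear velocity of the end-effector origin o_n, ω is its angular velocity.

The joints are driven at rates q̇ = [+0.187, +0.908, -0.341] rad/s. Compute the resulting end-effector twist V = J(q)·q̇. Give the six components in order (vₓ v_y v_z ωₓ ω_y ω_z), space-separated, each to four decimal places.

o_n = [0.1503, -0.9779, 0.3087]
J₁: ẑ×o_n = [0.9779, 0.1503, -0.0000], ω = ẑ
J2: z=[0.4067, -0.9135, 0.0000] o=[-0.3106, -0.1383, 0.3300] → [0.0195, 0.0087, 0.0796, 0.4067, -0.9135, 0.0000]
J3: z=[-0.2364, -0.1053, -0.9659] o=[-0.0019, -0.2855, 0.2705] → [-0.6729, -0.1380, 0.1797, -0.2364, -0.1053, -0.9659]
V = J·q̇ = [0.4300, 0.0830, 0.0110, 0.4499, -0.7936, 0.5164]

0.4300 0.0830 0.0110 0.4499 -0.7936 0.5164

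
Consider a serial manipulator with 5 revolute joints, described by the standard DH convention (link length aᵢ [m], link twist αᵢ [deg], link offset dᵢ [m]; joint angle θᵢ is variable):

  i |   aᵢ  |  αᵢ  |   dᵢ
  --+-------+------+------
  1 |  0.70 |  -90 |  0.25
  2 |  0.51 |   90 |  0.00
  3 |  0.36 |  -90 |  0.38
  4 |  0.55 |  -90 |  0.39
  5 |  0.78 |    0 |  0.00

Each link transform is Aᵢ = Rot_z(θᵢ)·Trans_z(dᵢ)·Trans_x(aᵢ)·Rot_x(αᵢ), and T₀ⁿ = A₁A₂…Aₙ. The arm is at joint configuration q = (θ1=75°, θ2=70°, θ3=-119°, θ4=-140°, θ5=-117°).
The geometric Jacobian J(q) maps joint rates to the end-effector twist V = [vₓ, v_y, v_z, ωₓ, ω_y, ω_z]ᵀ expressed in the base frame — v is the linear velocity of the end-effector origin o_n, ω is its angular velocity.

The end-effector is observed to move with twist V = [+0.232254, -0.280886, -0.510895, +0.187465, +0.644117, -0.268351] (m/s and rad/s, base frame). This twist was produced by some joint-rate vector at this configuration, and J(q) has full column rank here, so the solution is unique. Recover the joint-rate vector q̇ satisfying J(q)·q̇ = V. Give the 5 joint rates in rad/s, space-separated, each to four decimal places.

o_n = [1.1098, 1.4000, -0.8523]
J₁: ẑ×o_n = [-1.4000, 1.1098, 0.0000], ω = ẑ
J2: z=[-0.9659, 0.2588, 0.0000] o=[0.1812, 0.6761, 0.2500] → [-0.2853, -1.0647, -0.9396, -0.9659, 0.2588, 0.0000]
J3: z=[0.2432, 0.9077, 0.3420] o=[0.2263, 0.8446, -0.2292] → [-0.7555, 0.4537, -0.6668, 0.2432, 0.9077, 0.3420]
J4: z=[0.5457, 0.1635, -0.8219] o=[0.6074, 1.0504, 0.0647] → [0.1375, 0.0875, 0.1087, 0.5457, 0.1635, -0.8219]
J5: z=[0.7018, 0.4469, 0.5548] o=[0.5684, 1.5979, -0.3268] → [-0.1250, 0.6692, -0.3808, 0.7018, 0.4469, 0.5548]
q̇ = J⁺·V = [-0.5310, 0.0480, 0.6450, 0.0150, 0.0980]

-0.5310 0.0480 0.6450 0.0150 0.0980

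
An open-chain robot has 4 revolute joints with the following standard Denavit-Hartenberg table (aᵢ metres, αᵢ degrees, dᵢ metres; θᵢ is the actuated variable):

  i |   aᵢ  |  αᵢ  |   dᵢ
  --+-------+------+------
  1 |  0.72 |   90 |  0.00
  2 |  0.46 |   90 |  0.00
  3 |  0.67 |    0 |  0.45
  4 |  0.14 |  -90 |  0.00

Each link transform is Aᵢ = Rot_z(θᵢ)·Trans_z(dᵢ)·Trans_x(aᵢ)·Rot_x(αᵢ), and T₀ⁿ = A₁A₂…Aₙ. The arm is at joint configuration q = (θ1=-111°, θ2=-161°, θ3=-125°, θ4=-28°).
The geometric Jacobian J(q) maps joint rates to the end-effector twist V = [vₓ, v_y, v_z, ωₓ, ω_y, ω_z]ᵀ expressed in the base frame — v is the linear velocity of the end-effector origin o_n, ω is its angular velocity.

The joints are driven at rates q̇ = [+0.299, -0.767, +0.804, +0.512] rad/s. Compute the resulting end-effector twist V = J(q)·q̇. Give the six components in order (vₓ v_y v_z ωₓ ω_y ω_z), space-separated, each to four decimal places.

o_n = [0.3496, -0.7982, 0.4414]
J₁: ẑ×o_n = [0.7982, 0.3496, -0.0000], ω = ẑ
J2: z=[-0.9336, 0.3584, 0.0000] o=[-0.2580, -0.6722, 0.0000] → [0.1582, 0.4121, -0.1001, -0.9336, 0.3584, 0.0000]
J3: z=[0.1167, 0.3039, 0.9455] o=[-0.1022, -0.2661, -0.1498] → [0.6827, 0.3581, -0.1994, 0.1167, 0.3039, 0.9455]
J4: z=[0.1167, 0.3039, 0.9455] o=[0.3325, -0.6653, 0.4008] → [0.1380, 0.0114, -0.0207, 0.1167, 0.3039, 0.9455]
V = J·q̇ = [0.7369, 0.0822, -0.0941, 0.8696, 0.1251, 1.5433]

0.7369 0.0822 -0.0941 0.8696 0.1251 1.5433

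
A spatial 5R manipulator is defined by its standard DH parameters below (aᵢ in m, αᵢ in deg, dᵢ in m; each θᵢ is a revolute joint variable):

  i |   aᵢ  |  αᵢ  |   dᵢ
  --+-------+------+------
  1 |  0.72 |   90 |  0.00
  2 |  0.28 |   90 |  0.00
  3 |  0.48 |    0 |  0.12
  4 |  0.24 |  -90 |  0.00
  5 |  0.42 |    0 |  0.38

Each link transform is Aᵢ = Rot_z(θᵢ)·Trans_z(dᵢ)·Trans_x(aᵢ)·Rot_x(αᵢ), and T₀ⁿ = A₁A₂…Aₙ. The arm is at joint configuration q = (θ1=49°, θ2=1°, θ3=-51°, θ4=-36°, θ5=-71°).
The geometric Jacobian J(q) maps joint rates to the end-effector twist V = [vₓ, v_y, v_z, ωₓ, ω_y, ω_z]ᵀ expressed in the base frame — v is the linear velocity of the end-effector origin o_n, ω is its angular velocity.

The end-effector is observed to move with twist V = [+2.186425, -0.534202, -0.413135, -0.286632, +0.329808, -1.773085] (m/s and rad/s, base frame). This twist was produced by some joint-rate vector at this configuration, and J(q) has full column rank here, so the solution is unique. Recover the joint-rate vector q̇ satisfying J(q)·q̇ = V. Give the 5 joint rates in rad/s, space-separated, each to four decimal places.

-0.8040 -0.4350 0.8470 0.1230 0.0440

o_n = [0.5715, 1.7692, -0.4999]
J₁: ẑ×o_n = [-1.7692, 0.5715, 0.0000], ω = ẑ
J2: z=[0.7547, -0.6561, 0.0000] o=[0.4724, 0.5434, 0.0000] → [0.3280, 0.3773, 0.9901, 0.7547, -0.6561, 0.0000]
J3: z=[0.0114, 0.0132, -0.9998] o=[0.6560, 0.7547, 0.0049] → [1.0077, 0.0903, 0.0127, 0.0114, 0.0132, -0.9998]
J4: z=[0.0114, 0.0132, -0.9998] o=[0.5740, 1.2289, -0.1098] → [0.5350, 0.0070, 0.0062, 0.0114, 0.0132, -0.9998]
J5: z=[0.6946, 0.7192, 0.0174] o=[0.4014, 1.3956, -0.1096] → [-0.2872, 0.2741, 0.1371, 0.6946, 0.7192, 0.0174]
q̇ = J⁺·V = [-0.8040, -0.4350, 0.8470, 0.1230, 0.0440]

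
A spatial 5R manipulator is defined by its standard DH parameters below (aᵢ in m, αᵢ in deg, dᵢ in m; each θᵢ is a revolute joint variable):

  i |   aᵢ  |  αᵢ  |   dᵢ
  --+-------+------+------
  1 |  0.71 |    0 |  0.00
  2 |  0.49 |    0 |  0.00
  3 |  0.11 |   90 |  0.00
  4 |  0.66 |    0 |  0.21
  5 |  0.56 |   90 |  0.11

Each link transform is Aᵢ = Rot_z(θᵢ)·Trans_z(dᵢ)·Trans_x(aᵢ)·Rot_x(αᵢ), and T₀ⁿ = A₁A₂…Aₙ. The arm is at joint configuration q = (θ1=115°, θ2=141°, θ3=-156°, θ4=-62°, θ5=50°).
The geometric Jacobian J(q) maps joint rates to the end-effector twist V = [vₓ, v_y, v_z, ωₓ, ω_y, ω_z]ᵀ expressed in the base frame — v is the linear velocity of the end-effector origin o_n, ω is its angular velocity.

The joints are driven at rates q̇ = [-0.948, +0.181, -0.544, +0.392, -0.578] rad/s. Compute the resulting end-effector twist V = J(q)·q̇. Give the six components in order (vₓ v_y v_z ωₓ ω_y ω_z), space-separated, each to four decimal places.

o_n = [-0.2715, 1.1765, -0.6992]
J₁: ẑ×o_n = [-1.1765, -0.2715, 0.0000], ω = ẑ
J2: z=[0.0000, 0.0000, 1.0000] o=[-0.3001, 0.6435, 0.0000] → [-0.5330, 0.0286, 0.0000, 0.0000, 0.0000, 1.0000]
J3: z=[0.0000, 0.0000, 1.0000] o=[-0.4186, 0.1680, 0.0000] → [-1.0085, 0.1471, 0.0000, 0.0000, 0.0000, 1.0000]
J4: z=[0.9848, 0.1736, 0.0000] o=[-0.4377, 0.2764, 0.0000] → [-0.1214, 0.6886, 0.8576, 0.9848, 0.1736, 0.0000]
J5: z=[0.9848, 0.1736, 0.0000] o=[-0.2847, 0.6180, -0.5827] → [-0.0202, 0.1147, 0.5478, 0.9848, 0.1736, 0.0000]
V = J·q̇ = [1.5316, 0.3861, 0.0196, -0.1832, -0.0323, -1.3110]

1.5316 0.3861 0.0196 -0.1832 -0.0323 -1.3110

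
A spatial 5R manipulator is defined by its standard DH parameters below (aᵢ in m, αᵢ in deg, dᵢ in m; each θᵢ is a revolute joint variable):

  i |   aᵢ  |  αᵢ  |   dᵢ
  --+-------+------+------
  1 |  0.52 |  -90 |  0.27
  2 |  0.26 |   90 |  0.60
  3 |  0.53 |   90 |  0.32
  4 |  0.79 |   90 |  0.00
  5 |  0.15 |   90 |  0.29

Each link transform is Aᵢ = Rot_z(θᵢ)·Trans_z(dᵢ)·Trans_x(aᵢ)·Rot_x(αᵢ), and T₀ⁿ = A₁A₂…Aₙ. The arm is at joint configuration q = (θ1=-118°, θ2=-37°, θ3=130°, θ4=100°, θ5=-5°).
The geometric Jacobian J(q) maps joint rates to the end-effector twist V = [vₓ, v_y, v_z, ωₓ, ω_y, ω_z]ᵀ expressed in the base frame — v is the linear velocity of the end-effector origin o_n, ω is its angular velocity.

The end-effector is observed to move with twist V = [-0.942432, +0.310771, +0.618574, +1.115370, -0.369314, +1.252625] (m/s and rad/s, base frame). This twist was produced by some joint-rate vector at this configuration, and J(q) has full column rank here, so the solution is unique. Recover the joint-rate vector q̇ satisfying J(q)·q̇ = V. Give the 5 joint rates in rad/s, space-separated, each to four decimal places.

0.3190 0.5710 0.8310 0.6870 0.1930

o_n = [1.1491, -0.1637, 1.2027]
J₁: ẑ×o_n = [0.1637, 1.1491, -0.0000], ω = ẑ
J2: z=[0.8829, -0.4695, 0.0000] o=[-0.2441, -0.4591, 0.2700] → [-0.4379, -0.8235, 0.9150, 0.8829, -0.4695, 0.0000]
J3: z=[0.2825, 0.5314, 0.7986] o=[0.1882, -0.9242, 0.4265] → [-0.1949, 0.5481, -0.2957, 0.2825, 0.5314, 0.7986]
J4: z=[0.2803, -0.8419, 0.4610] o=[0.7648, -0.7045, 0.4770] → [-0.8603, -0.0263, 0.4752, 0.2803, -0.8419, 0.4610]
J5: z=[0.9525, 0.1845, -0.2423] o=[0.8587, -0.3039, 1.1514] → [0.0434, -0.1192, 0.0800, 0.9525, 0.1845, -0.2423]
q̇ = J⁺·V = [0.3190, 0.5710, 0.8310, 0.6870, 0.1930]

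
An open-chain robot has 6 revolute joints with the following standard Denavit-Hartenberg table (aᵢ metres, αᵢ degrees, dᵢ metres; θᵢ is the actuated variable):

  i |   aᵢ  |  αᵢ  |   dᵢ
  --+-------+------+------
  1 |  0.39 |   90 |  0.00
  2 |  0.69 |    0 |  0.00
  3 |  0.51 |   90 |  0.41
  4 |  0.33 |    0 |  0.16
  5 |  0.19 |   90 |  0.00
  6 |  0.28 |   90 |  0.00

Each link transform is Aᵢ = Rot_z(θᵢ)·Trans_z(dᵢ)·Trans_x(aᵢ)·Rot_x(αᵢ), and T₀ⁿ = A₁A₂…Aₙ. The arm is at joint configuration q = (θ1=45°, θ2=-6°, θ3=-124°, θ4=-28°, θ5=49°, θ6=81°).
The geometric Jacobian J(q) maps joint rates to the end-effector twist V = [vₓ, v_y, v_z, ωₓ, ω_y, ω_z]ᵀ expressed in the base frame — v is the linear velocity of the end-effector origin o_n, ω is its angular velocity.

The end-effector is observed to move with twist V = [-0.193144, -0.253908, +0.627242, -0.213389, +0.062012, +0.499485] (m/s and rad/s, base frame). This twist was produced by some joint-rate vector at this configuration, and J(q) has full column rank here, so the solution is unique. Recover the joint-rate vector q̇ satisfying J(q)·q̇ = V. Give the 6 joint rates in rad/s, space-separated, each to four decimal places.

o_n = [0.3007, -0.1785, -0.5726]
J₁: ẑ×o_n = [0.1785, 0.3007, -0.0000], ω = ẑ
J2: z=[0.7071, -0.7071, 0.0000] o=[0.2758, 0.2758, 0.0000] → [0.4049, 0.4049, -0.3036, 0.7071, -0.7071, 0.0000]
J3: z=[0.7071, -0.7071, 0.0000] o=[0.7610, 0.7610, -0.0721] → [0.3539, 0.3539, -0.9898, 0.7071, -0.7071, 0.0000]
J4: z=[-0.5417, -0.5417, 0.6428] o=[0.8191, 0.2393, -0.4628] → [0.3280, -0.3927, -0.0545, -0.5417, -0.5417, 0.6428]
J5: z=[-0.5417, -0.5417, 0.6428] o=[0.4905, 0.1297, -0.5832] → [0.1924, -0.1163, 0.0642, -0.5417, -0.5417, 0.6428]
J6: z=[-0.8230, 0.4973, -0.2745] o=[0.4580, 0.0010, -0.7190] → [0.0235, 0.1637, 0.2259, -0.8230, 0.4973, -0.2745]
q̇ = J⁺·V = [0.1650, 0.0380, -0.7210, -0.2040, 0.5010, -0.5230]

0.1650 0.0380 -0.7210 -0.2040 0.5010 -0.5230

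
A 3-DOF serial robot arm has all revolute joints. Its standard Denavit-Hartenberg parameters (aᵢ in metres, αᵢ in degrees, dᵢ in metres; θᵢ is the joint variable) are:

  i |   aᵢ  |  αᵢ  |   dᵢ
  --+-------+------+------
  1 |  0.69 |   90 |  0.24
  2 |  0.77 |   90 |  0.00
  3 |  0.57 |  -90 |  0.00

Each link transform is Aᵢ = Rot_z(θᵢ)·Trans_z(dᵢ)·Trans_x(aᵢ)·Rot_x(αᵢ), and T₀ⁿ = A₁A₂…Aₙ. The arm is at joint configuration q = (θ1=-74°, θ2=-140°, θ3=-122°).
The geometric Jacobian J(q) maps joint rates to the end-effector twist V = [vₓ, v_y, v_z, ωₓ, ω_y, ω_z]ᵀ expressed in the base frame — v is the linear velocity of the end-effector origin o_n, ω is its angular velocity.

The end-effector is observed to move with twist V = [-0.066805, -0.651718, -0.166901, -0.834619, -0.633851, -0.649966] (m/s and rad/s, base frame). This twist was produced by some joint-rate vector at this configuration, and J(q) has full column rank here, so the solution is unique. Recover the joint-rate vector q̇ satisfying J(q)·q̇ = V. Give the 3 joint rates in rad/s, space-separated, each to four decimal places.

o_n = [0.5560, -0.1854, -0.0608]
J₁: ẑ×o_n = [0.1854, 0.5560, -0.0000], ω = ẑ
J2: z=[-0.9613, -0.2756, 0.0000] o=[0.1902, -0.6633, 0.2400] → [0.0829, -0.2891, -0.3585, -0.9613, -0.2756, 0.0000]
J3: z=[-0.1772, 0.6179, 0.7660] o=[0.0276, -0.0963, -0.2549] → [0.1883, 0.4392, -0.3107, -0.1772, 0.6179, 0.7660]
q̇ = J⁺·V = [-0.1980, 0.9770, -0.5900]

-0.1980 0.9770 -0.5900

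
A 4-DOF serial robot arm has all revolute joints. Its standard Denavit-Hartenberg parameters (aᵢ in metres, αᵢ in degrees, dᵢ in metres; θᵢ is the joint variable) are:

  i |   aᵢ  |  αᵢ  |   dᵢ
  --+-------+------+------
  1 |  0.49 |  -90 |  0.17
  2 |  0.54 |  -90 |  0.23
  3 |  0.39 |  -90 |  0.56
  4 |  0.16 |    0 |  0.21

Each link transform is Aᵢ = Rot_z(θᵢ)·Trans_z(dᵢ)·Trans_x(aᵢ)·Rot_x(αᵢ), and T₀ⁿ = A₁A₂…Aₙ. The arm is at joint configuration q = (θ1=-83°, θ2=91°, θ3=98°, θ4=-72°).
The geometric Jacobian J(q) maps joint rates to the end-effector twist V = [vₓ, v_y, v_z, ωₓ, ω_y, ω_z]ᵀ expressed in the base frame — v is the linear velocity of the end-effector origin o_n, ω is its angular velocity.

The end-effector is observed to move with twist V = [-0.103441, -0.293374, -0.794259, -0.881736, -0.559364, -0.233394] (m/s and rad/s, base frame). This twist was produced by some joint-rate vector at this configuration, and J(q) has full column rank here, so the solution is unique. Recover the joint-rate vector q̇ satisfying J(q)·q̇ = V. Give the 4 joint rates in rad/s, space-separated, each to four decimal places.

o_n = [-0.2023, 0.2037, -0.0884]
J₁: ẑ×o_n = [-0.2037, -0.2023, 0.0000], ω = ẑ
J2: z=[0.9925, 0.1219, 0.0000] o=[0.0597, -0.4863, 0.1700] → [-0.0315, 0.2565, 0.7168, 0.9925, 0.1219, 0.0000]
J3: z=[-0.1219, 0.9924, 0.0175] o=[0.2869, -0.4490, -0.3699] → [0.2680, 0.0258, 0.4059, -0.1219, 0.9924, 0.0175]
J4: z=[0.1402, -0.0002, 0.9901] o=[-0.1646, 0.0588, -0.3059] → [-0.1435, -0.0678, 0.0203, 0.1402, -0.0002, 0.9901]
q̇ = J⁺·V = [0.6450, -0.8210, -0.4630, -0.8790]

0.6450 -0.8210 -0.4630 -0.8790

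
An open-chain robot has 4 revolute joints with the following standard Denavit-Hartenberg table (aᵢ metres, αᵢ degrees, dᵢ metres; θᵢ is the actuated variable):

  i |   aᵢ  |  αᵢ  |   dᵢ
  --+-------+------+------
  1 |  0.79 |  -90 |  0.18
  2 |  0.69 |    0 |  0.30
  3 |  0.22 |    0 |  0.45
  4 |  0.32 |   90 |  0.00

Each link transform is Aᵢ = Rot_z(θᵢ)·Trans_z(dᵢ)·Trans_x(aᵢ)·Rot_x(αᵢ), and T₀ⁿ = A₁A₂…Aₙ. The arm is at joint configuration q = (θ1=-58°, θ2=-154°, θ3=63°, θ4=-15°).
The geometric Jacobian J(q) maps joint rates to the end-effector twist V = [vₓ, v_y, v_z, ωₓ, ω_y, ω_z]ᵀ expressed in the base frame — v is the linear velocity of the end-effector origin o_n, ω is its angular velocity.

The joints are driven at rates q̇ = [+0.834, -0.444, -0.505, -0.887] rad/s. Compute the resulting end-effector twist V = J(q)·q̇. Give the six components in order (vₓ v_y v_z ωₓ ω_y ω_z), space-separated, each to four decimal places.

-0.7575 1.3347 -0.4409 -1.5570 -0.9729 0.8340

o_n = [0.6773, 0.3315, 1.0100]
J₁: ẑ×o_n = [-0.3315, 0.6773, 0.0000], ω = ẑ
J2: z=[0.8480, 0.5299, 0.0000] o=[0.4186, -0.6700, 0.1800] → [0.4399, -0.7039, 0.7122, 0.8480, 0.5299, 0.0000]
J3: z=[0.8480, 0.5299, 0.0000] o=[0.3444, 0.0149, 0.4825] → [0.2796, -0.4474, 0.0920, 0.8480, 0.5299, 0.0000]
J4: z=[0.8480, 0.5299, 0.0000] o=[0.7240, 0.2567, 0.7024] → [0.1630, -0.2609, 0.0882, 0.8480, 0.5299, 0.0000]
V = J·q̇ = [-0.7575, 1.3347, -0.4409, -1.5570, -0.9729, 0.8340]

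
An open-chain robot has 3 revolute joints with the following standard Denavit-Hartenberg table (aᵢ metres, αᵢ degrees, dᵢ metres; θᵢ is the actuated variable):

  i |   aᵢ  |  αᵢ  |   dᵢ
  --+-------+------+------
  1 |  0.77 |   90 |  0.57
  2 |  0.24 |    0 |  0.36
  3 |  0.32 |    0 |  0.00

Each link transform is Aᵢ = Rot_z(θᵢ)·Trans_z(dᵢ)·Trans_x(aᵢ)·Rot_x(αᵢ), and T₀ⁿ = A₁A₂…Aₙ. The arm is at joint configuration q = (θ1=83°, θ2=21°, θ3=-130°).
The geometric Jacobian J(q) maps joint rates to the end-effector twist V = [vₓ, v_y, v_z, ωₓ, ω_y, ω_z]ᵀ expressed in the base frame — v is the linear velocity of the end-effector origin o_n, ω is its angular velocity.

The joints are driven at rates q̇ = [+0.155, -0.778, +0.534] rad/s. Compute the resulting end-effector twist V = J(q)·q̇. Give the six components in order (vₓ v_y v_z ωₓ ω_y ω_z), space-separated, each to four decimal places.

-0.1309 0.0653 -0.1489 -0.2422 0.0297 0.1550

o_n = [0.4658, 0.8394, 0.3534]
J₁: ẑ×o_n = [-0.8394, 0.4658, 0.0000], ω = ẑ
J2: z=[0.9925, -0.1219, 0.0000] o=[0.0938, 0.7643, 0.5700] → [0.0264, 0.2149, 0.1199, 0.9925, -0.1219, 0.0000]
J3: z=[0.9925, -0.1219, 0.0000] o=[0.4785, 0.9428, 0.6560] → [0.0369, 0.3003, -0.1042, 0.9925, -0.1219, 0.0000]
V = J·q̇ = [-0.1309, 0.0653, -0.1489, -0.2422, 0.0297, 0.1550]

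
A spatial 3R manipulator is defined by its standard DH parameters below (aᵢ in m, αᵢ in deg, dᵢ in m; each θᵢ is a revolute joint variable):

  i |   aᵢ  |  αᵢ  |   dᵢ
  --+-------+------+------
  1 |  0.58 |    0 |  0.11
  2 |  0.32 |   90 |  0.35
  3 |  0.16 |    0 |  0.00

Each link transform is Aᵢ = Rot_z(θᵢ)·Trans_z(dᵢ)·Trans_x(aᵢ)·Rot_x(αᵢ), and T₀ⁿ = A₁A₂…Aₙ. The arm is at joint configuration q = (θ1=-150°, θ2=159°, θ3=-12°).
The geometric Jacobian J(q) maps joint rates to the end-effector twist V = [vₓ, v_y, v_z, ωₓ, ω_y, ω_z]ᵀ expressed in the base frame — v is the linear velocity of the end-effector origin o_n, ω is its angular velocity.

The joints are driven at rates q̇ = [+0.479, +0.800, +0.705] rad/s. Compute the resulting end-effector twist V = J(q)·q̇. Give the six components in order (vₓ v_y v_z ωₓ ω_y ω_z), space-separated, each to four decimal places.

o_n = [-0.0317, -0.2155, 0.4267]
J₁: ẑ×o_n = [0.2155, -0.0317, 0.0000], ω = ẑ
J2: z=[0.0000, 0.0000, 1.0000] o=[-0.5023, -0.2900, 0.1100] → [-0.0745, 0.4706, 0.0000, 0.0000, 0.0000, 1.0000]
J3: z=[0.1564, -0.9877, 0.0000] o=[-0.1862, -0.2399, 0.4600] → [0.0329, 0.0052, 0.1565, 0.1564, -0.9877, 0.0000]
V = J·q̇ = [0.0667, 0.3650, 0.1103, 0.1103, -0.6963, 1.2790]

0.0667 0.3650 0.1103 0.1103 -0.6963 1.2790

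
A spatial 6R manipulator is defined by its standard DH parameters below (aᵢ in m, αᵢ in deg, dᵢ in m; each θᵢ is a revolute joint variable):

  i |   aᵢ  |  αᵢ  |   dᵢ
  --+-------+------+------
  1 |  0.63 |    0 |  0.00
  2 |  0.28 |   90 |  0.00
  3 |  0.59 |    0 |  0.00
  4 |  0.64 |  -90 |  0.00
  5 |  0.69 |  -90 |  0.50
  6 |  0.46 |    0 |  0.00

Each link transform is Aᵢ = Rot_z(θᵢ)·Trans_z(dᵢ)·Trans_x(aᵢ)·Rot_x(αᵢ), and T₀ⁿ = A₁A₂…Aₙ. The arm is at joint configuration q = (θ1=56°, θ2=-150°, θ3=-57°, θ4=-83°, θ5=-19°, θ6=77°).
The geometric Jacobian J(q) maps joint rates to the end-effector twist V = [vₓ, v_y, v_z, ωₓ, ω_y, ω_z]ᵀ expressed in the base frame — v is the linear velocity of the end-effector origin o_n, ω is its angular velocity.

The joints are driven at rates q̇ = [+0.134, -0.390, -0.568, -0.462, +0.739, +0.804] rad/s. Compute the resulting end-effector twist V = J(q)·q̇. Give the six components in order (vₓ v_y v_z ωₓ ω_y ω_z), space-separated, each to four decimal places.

o_n = [0.1246, 0.9696, -1.4281]
J₁: ẑ×o_n = [-0.9696, 0.1246, 0.0000], ω = ẑ
J2: z=[0.0000, 0.0000, 1.0000] o=[0.3523, 0.5223, 0.0000] → [-0.4473, -0.2277, 0.0000, 0.0000, 0.0000, 1.0000]
J3: z=[-0.9976, 0.0698, 0.0000] o=[0.3328, 0.2430, 0.0000] → [-0.0996, -1.4246, -0.7104, -0.9976, 0.0698, 0.0000]
J4: z=[-0.9976, 0.0698, 0.0000] o=[0.3103, -0.0776, -0.4948] → [-0.0651, -0.9310, -1.0317, -0.9976, 0.0698, 0.0000]
J5: z=[-0.0448, -0.6412, -0.7660] o=[0.3445, 0.4115, -0.9062] → [0.7622, 0.1451, -0.1661, -0.0448, -0.6412, -0.7660]
J6: z=[0.9606, 0.1828, -0.2093] o=[0.1329, 0.6051, -1.7086] → [0.1276, -0.2677, 0.3517, 0.9606, 0.1828, -0.2093]
V = J·q̇ = [0.7970, 1.2368, 1.0402, 1.7667, -0.3987, -0.9904]

0.7970 1.2368 1.0402 1.7667 -0.3987 -0.9904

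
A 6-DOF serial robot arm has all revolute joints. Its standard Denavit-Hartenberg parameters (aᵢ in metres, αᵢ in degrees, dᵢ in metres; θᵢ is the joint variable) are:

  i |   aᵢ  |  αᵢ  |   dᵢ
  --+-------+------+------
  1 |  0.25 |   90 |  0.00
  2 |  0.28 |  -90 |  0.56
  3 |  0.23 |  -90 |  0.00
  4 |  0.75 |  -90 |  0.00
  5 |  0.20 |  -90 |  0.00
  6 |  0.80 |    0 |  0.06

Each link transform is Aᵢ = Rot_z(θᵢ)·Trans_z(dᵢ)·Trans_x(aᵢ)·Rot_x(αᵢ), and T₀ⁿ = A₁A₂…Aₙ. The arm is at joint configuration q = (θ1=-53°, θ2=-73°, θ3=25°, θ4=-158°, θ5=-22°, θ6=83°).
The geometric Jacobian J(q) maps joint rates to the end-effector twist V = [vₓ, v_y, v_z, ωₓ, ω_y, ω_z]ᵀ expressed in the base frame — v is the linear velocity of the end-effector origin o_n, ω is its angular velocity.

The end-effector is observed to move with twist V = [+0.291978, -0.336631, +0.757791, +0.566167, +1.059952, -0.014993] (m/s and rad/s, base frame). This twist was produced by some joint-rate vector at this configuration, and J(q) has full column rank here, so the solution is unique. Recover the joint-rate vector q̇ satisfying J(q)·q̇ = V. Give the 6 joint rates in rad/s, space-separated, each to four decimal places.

-0.2080 -0.5590 0.1640 0.2500 -0.5770 -0.4010

o_n = [-0.9255, -0.3482, 0.5552]
J₁: ẑ×o_n = [0.3482, -0.9255, 0.0000], ω = ẑ
J2: z=[-0.7986, -0.6018, 0.0000] o=[0.1505, -0.1997, 0.0000] → [-0.3341, 0.4434, -0.5290, -0.7986, -0.6018, 0.0000]
J3: z=[0.5755, -0.7637, 0.2924] o=[-0.2475, -0.6021, -0.2678] → [-0.7028, -0.6719, -0.3717, 0.5755, -0.7637, 0.2924]
J4: z=[0.6494, 0.6441, 0.4042] o=[-0.1332, -0.5922, -0.4671] → [0.5599, -0.9842, 0.6689, 0.6494, 0.6441, 0.4042]
J5: z=[0.7198, -0.6921, -0.0536] o=[-0.3171, -0.8365, 0.2177] → [-0.2074, -0.2103, -0.0696, 0.7198, -0.6921, -0.0536]
J6: z=[-0.6940, -0.7192, -0.0327] o=[-0.3139, -0.8487, 0.4173] → [-0.0828, 0.1157, -0.7872, -0.6940, -0.7192, -0.0327]
q̇ = J⁺·V = [-0.2080, -0.5590, 0.1640, 0.2500, -0.5770, -0.4010]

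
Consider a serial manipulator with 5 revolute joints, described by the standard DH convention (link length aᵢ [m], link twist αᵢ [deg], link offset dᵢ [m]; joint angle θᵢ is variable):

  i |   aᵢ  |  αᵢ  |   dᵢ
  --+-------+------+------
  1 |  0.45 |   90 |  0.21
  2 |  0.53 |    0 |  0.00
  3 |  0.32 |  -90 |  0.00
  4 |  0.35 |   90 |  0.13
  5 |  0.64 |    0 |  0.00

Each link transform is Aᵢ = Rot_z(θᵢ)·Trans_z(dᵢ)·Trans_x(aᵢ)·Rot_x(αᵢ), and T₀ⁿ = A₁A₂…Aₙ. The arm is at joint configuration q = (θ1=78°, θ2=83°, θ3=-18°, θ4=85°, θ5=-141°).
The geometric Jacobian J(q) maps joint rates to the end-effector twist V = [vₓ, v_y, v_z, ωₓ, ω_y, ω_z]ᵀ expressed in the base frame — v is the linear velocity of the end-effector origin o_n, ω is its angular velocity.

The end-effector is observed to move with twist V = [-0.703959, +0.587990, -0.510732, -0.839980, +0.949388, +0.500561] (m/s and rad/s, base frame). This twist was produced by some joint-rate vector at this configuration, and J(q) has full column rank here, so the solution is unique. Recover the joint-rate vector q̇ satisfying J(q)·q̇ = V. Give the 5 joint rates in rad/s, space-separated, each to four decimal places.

o_n = [0.3290, 0.8416, 0.8992]
J₁: ẑ×o_n = [-0.8416, 0.3290, 0.0000], ω = ẑ
J2: z=[0.9781, -0.2079, 0.0000] o=[0.0936, 0.4402, 0.2100] → [-0.1433, -0.6741, 0.4416, 0.9781, -0.2079, 0.0000]
J3: z=[0.9781, -0.2079, 0.0000] o=[0.1070, 0.5033, 0.7360] → [-0.0339, -0.1595, 0.3770, 0.9781, -0.2079, 0.0000]
J4: z=[-0.1884, -0.8865, 0.4226] o=[0.1351, 0.6356, 1.0261] → [0.0255, 0.0580, 0.1331, -0.1884, -0.8865, 0.4226]
J5: z=[0.1728, 0.3937, 0.9029] o=[-0.2278, 0.6055, 1.1087] → [-0.2957, 0.5389, -0.1784, 0.1728, 0.3937, 0.9029]
q̇ = J⁺·V = [0.9280, -0.4050, -0.6080, -0.8640, -0.0690]

0.9280 -0.4050 -0.6080 -0.8640 -0.0690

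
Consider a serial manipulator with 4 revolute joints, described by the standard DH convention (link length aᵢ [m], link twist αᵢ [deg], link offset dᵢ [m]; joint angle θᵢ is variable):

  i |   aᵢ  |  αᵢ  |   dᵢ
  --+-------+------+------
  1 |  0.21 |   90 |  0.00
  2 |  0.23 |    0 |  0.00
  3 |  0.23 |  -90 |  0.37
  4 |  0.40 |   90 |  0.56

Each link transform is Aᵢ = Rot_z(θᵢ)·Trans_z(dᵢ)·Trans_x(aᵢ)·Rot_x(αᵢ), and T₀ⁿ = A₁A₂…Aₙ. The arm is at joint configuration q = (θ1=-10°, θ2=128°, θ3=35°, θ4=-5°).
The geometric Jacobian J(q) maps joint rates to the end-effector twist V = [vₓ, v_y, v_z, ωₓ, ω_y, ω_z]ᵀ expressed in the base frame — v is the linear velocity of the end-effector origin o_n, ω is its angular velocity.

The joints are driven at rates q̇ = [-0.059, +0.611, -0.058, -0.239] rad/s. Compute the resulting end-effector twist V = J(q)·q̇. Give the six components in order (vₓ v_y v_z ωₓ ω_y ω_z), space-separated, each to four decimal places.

0.0574 -0.0651 -0.5119 -0.0272 -0.5567 0.1696

o_n = [-0.7561, -0.2778, -0.1705]
J₁: ẑ×o_n = [0.2778, -0.7561, 0.0000], ω = ẑ
J2: z=[-0.1736, -0.9848, 0.0000] o=[0.2068, -0.0365, 0.0000] → [0.1679, -0.0296, -0.9063, -0.1736, -0.9848, 0.0000]
J3: z=[-0.1736, -0.9848, 0.0000] o=[0.0674, -0.0119, 0.1812] → [0.3464, -0.0611, -0.7647, -0.1736, -0.9848, 0.0000]
J4: z=[-0.2879, 0.0508, -0.9563] o=[-0.2135, -0.3381, 0.2485] → [0.0364, 0.3982, 0.0102, -0.2879, 0.0508, -0.9563]
V = J·q̇ = [0.0574, -0.0651, -0.5119, -0.0272, -0.5567, 0.1696]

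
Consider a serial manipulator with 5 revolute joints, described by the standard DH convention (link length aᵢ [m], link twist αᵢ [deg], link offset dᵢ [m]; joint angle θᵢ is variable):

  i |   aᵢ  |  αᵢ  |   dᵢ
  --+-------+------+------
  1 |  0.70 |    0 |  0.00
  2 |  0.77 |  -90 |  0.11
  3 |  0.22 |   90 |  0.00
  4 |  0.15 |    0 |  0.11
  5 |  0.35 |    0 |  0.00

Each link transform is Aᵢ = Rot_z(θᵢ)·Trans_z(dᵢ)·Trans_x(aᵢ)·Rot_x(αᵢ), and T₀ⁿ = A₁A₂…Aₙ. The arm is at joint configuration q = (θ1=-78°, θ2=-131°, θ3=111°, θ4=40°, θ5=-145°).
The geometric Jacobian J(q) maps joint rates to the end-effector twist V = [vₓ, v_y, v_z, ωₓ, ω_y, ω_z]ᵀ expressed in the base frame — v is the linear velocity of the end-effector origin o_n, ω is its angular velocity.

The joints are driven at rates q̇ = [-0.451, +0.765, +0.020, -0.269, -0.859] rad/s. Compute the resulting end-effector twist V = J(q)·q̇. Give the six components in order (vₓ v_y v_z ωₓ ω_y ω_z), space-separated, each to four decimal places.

o_n = [-0.4240, -0.0927, -0.1575]
J₁: ẑ×o_n = [0.0927, -0.4240, 0.0000], ω = ẑ
J2: z=[0.0000, 0.0000, 1.0000] o=[0.1455, -0.6847, 0.0000] → [-0.5920, -0.5695, 0.0000, 0.0000, 0.0000, 1.0000]
J3: z=[-0.4848, -0.8746, 0.0000] o=[-0.5279, -0.3114, 0.1100] → [0.2340, -0.1297, -0.0151, -0.4848, -0.8746, 0.0000]
J4: z=[-0.8165, 0.4526, -0.3584] o=[-0.4590, -0.3496, -0.0954] → [0.0640, -0.0633, -0.2256, -0.8165, 0.4526, -0.3584]
J5: z=[-0.8165, 0.4526, -0.3584] o=[-0.5595, -0.4041, -0.2421] → [0.1499, 0.0205, -0.3156, -0.8165, 0.4526, -0.3584]
V = J·q̇ = [-0.6360, -0.2477, 0.3315, 0.9113, -0.5280, 0.7182]

-0.6360 -0.2477 0.3315 0.9113 -0.5280 0.7182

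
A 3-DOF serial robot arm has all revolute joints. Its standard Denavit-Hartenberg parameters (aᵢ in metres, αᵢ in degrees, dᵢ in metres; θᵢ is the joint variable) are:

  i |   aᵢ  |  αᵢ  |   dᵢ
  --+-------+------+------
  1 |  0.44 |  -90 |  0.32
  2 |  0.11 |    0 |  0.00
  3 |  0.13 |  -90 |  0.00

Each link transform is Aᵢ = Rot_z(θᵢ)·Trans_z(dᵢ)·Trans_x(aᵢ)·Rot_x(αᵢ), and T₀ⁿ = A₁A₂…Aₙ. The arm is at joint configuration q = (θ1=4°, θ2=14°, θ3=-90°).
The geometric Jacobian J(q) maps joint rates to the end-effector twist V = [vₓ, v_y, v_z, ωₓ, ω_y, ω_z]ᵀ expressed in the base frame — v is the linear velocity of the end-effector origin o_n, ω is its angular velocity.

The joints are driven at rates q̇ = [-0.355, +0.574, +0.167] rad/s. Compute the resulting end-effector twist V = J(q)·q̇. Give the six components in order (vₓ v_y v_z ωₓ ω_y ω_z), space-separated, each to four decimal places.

0.0923 -0.1993 -0.0846 -0.0517 0.7392 -0.3550

o_n = [0.5768, 0.0403, 0.4195]
J₁: ẑ×o_n = [-0.0403, 0.5768, 0.0000], ω = ẑ
J2: z=[-0.0698, 0.9976, 0.0000] o=[0.4389, 0.0307, 0.3200] → [0.0993, 0.0069, -0.1382, -0.0698, 0.9976, 0.0000]
J3: z=[-0.0698, 0.9976, 0.0000] o=[0.5454, 0.0381, 0.2934] → [0.1258, 0.0088, -0.0314, -0.0698, 0.9976, 0.0000]
V = J·q̇ = [0.0923, -0.1993, -0.0846, -0.0517, 0.7392, -0.3550]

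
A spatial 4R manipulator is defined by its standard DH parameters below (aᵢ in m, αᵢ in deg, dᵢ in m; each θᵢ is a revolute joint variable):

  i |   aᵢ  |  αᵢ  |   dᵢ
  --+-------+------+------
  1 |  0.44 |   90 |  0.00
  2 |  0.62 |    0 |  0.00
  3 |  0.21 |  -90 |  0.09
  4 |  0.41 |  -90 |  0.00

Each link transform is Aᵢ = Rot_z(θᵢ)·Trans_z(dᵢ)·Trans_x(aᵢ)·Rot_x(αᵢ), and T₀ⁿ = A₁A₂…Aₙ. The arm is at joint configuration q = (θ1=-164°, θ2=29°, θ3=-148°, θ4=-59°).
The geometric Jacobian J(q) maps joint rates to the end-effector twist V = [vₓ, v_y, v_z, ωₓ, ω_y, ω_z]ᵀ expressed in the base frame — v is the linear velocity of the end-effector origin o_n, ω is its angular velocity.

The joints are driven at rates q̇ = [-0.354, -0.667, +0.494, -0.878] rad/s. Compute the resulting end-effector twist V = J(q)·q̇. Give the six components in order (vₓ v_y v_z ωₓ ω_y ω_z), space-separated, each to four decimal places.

o_n = [-0.8696, 0.2099, -0.0678]
J₁: ẑ×o_n = [-0.2099, -0.8696, 0.0000], ω = ẑ
J2: z=[-0.2756, 0.9613, 0.0000] o=[-0.4230, -0.1213, 0.0000] → [-0.0652, -0.0187, 0.3381, -0.2756, 0.9613, 0.0000]
J3: z=[-0.2756, 0.9613, 0.0000] o=[-0.9442, -0.2707, 0.3006] → [-0.3541, -0.1015, -0.2042, -0.2756, 0.9613, 0.0000]
J4: z=[-0.8407, -0.2411, -0.4848] o=[-0.8712, -0.1562, 0.1169] → [0.2220, -0.1560, -0.3074, -0.8407, -0.2411, -0.4848]
V = J·q̇ = [-0.2521, 0.4071, -0.0565, 0.7859, 0.0454, 0.0717]

-0.2521 0.4071 -0.0565 0.7859 0.0454 0.0717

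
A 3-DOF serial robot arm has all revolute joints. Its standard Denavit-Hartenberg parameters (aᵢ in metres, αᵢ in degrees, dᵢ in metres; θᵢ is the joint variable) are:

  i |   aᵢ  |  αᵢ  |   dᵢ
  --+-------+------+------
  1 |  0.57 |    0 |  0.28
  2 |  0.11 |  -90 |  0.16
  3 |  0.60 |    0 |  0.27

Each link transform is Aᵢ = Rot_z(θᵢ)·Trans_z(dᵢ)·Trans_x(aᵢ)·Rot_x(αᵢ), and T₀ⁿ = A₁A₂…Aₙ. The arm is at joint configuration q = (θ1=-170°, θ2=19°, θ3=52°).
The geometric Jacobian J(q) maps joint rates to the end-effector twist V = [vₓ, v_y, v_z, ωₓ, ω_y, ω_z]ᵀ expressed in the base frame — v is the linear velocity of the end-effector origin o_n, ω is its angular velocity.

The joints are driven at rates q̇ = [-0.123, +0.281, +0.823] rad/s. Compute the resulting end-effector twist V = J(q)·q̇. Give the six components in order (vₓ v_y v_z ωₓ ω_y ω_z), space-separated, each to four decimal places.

0.4022 0.2121 -0.3040 0.3990 -0.7198 0.1580

o_n = [-0.8497, -0.5675, -0.0328]
J₁: ẑ×o_n = [0.5675, -0.8497, 0.0000], ω = ẑ
J2: z=[0.0000, 0.0000, 1.0000] o=[-0.5613, -0.0990, 0.2800] → [0.4686, -0.2884, 0.0000, 0.0000, 0.0000, 1.0000]
J3: z=[0.4848, -0.8746, 0.0000] o=[-0.6575, -0.1523, 0.4400] → [0.4135, 0.2292, -0.3694, 0.4848, -0.8746, 0.0000]
V = J·q̇ = [0.4022, 0.2121, -0.3040, 0.3990, -0.7198, 0.1580]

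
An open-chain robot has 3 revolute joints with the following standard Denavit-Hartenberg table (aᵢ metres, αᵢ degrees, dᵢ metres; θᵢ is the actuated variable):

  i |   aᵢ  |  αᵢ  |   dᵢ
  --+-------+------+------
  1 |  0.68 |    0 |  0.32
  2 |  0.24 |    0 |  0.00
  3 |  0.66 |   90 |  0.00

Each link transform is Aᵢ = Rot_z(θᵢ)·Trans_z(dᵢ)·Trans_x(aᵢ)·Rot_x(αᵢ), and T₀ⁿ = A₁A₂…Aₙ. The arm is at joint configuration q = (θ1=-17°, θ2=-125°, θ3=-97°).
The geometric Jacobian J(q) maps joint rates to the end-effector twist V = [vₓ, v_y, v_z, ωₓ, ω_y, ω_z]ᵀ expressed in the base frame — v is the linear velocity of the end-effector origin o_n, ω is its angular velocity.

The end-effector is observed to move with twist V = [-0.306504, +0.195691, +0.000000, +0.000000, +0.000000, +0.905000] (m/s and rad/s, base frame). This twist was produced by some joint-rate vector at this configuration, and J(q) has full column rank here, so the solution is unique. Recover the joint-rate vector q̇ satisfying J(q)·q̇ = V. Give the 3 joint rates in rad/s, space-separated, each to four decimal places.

0.8470 -0.5960 0.6540

o_n = [0.1212, 0.2192, 0.3200]
J₁: ẑ×o_n = [-0.2192, 0.1212, 0.0000], ω = ẑ
J2: z=[0.0000, 0.0000, 1.0000] o=[0.6503, -0.1988, 0.3200] → [-0.4180, -0.5290, 0.0000, 0.0000, 0.0000, 1.0000]
J3: z=[0.0000, 0.0000, 1.0000] o=[0.4612, -0.3466, 0.3200] → [-0.5657, -0.3399, 0.0000, 0.0000, 0.0000, 1.0000]
q̇ = J⁺·V = [0.8470, -0.5960, 0.6540]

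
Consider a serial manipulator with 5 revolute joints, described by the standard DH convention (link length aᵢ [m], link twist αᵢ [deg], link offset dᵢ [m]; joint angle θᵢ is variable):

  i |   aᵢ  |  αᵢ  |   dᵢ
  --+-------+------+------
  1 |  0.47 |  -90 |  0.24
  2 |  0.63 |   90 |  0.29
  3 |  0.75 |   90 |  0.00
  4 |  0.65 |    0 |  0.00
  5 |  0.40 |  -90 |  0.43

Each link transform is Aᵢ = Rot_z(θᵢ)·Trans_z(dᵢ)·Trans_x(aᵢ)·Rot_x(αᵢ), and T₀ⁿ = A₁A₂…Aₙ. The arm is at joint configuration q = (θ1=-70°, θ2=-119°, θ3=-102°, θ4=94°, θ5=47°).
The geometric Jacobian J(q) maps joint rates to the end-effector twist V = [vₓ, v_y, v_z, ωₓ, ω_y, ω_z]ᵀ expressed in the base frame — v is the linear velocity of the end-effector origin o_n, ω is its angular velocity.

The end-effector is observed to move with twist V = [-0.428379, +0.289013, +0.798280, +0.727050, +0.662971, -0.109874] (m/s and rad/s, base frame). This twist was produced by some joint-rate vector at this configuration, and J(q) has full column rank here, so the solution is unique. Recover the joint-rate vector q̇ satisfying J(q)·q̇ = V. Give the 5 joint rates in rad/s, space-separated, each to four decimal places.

-0.2200 0.9690 0.2740 -0.2830 -0.0010

o_n = [-0.1351, 0.3543, -0.0849]
J₁: ẑ×o_n = [-0.3543, -0.1351, 0.0000], ω = ẑ
J2: z=[0.9397, 0.3420, 0.0000] o=[0.1607, -0.4417, 0.2400] → [-0.1111, 0.3053, 0.8491, 0.9397, 0.3420, 0.0000]
J3: z=[-0.2991, 0.8219, -0.4848] o=[0.3288, -0.0555, 0.7910] → [-0.5212, -0.0371, 0.2587, -0.2991, 0.8219, -0.4848]
J4: z=[0.3576, -0.3745, -0.8555] o=[-0.3347, -0.3774, 0.6546] → [0.9029, 0.0936, 0.3364, 0.3576, -0.3745, -0.8555]
J5: z=[0.3576, -0.3745, -0.8555] o=[-0.4886, 0.1750, 0.3485] → [0.3157, -0.1474, 0.1965, 0.3576, -0.3745, -0.8555]
q̇ = J⁺·V = [-0.2200, 0.9690, 0.2740, -0.2830, -0.0010]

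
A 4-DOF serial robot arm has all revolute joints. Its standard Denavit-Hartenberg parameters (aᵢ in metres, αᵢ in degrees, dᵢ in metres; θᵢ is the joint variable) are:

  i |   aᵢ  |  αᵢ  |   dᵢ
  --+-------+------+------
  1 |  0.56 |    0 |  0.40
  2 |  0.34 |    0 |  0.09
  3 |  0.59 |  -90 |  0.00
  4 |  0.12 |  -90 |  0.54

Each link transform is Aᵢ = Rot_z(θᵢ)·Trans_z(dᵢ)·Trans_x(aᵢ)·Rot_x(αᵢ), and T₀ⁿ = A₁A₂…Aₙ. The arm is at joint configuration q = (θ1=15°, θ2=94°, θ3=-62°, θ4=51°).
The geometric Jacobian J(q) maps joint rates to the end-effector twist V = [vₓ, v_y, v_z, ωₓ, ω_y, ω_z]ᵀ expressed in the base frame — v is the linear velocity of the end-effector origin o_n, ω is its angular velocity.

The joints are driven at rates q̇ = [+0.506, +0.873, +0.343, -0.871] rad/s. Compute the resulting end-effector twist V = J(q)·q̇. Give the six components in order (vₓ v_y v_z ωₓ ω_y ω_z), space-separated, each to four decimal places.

o_n = [0.4892, 1.3214, 0.3967]
J₁: ẑ×o_n = [-1.3214, 0.4892, 0.0000], ω = ẑ
J2: z=[0.0000, 0.0000, 1.0000] o=[0.5409, 0.1449, 0.4000] → [-1.1765, -0.0517, 0.0000, 0.0000, 0.0000, 1.0000]
J3: z=[0.0000, 0.0000, 1.0000] o=[0.4302, 0.4664, 0.4900] → [-0.8550, 0.0590, 0.0000, 0.0000, 0.0000, 1.0000]
J4: z=[-0.7314, 0.6820, 0.0000] o=[0.8326, 0.8979, 0.4900] → [-0.0636, -0.0682, -0.0755, -0.7314, 0.6820, 0.0000]
V = J·q̇ = [-1.9336, 0.2820, 0.0658, 0.6370, -0.5940, 1.7220]

-1.9336 0.2820 0.0658 0.6370 -0.5940 1.7220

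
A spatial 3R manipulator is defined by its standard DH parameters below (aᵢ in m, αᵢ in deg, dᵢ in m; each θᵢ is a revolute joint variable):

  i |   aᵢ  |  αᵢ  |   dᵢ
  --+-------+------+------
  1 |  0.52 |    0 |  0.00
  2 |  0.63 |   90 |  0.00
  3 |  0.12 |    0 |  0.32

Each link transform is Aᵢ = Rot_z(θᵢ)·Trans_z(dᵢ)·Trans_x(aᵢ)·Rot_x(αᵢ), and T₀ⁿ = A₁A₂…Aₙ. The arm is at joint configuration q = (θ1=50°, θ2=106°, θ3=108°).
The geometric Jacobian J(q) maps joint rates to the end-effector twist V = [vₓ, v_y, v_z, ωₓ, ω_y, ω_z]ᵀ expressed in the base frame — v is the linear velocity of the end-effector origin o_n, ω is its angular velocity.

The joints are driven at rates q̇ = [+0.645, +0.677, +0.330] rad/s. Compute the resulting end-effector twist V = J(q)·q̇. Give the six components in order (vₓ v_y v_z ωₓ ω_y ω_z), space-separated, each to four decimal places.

o_n = [-0.0773, 0.9318, 0.1141]
J₁: ẑ×o_n = [-0.9318, -0.0773, 0.0000], ω = ẑ
J2: z=[0.0000, 0.0000, 1.0000] o=[0.3342, 0.3983, 0.0000] → [-0.5335, -0.4115, 0.0000, 0.0000, 0.0000, 1.0000]
J3: z=[0.4067, 0.9135, 0.0000] o=[-0.2413, 0.6546, 0.0000] → [0.1043, -0.0464, -0.0371, 0.4067, 0.9135, 0.0000]
V = J·q̇ = [-0.9278, -0.3437, -0.0122, 0.1342, 0.3015, 1.3220]

-0.9278 -0.3437 -0.0122 0.1342 0.3015 1.3220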